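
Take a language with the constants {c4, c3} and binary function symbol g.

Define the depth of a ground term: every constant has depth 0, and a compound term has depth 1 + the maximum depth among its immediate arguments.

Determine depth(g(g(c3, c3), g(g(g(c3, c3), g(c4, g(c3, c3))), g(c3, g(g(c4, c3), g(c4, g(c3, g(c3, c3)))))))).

depth(g(c3, c3)) = 1 + max(0, 0) = 1
depth(g(c4, g(c3, c3))) = 1 + max(0, 1) = 2
depth(g(g(c3, c3), g(c4, g(c3, c3)))) = 1 + max(1, 2) = 3
depth(g(c4, c3)) = 1 + max(0, 0) = 1
depth(g(c3, g(c3, c3))) = 1 + max(0, 1) = 2
depth(g(c4, g(c3, g(c3, c3)))) = 1 + max(0, 2) = 3
depth(g(g(c4, c3), g(c4, g(c3, g(c3, c3))))) = 1 + max(1, 3) = 4
depth(g(c3, g(g(c4, c3), g(c4, g(c3, g(c3, c3)))))) = 1 + max(0, 4) = 5
depth(g(g(g(c3, c3), g(c4, g(c3, c3))), g(c3, g(g(c4, c3), g(c4, g(c3, g(c3, c3))))))) = 1 + max(3, 5) = 6
depth(g(g(c3, c3), g(g(g(c3, c3), g(c4, g(c3, c3))), g(c3, g(g(c4, c3), g(c4, g(c3, g(c3, c3)))))))) = 1 + max(1, 6) = 7

7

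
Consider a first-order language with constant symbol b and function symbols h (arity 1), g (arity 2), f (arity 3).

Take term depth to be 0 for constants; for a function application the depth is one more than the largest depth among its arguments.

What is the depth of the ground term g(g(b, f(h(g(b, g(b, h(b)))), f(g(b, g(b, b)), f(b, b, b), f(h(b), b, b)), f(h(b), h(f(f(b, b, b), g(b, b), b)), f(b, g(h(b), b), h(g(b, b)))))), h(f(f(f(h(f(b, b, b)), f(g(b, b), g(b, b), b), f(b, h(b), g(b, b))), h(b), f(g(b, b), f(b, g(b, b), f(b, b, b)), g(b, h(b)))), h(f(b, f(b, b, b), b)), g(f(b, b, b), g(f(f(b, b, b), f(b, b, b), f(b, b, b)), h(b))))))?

depth(h(b)) = 1 + depth(b) = 1 + 0 = 1
depth(g(b, h(b))) = 1 + max(0, 1) = 2
depth(g(b, g(b, h(b)))) = 1 + max(0, 2) = 3
depth(h(g(b, g(b, h(b))))) = 1 + depth(g(b, g(b, h(b)))) = 1 + 3 = 4
depth(g(b, b)) = 1 + max(0, 0) = 1
depth(g(b, g(b, b))) = 1 + max(0, 1) = 2
depth(f(b, b, b)) = 1 + max(0, 0, 0) = 1
depth(f(h(b), b, b)) = 1 + max(1, 0, 0) = 2
depth(f(g(b, g(b, b)), f(b, b, b), f(h(b), b, b))) = 1 + max(2, 1, 2) = 3
depth(f(f(b, b, b), g(b, b), b)) = 1 + max(1, 1, 0) = 2
depth(h(f(f(b, b, b), g(b, b), b))) = 1 + depth(f(f(b, b, b), g(b, b), b)) = 1 + 2 = 3
depth(g(h(b), b)) = 1 + max(1, 0) = 2
depth(h(g(b, b))) = 1 + depth(g(b, b)) = 1 + 1 = 2
depth(f(b, g(h(b), b), h(g(b, b)))) = 1 + max(0, 2, 2) = 3
depth(f(h(b), h(f(f(b, b, b), g(b, b), b)), f(b, g(h(b), b), h(g(b, b))))) = 1 + max(1, 3, 3) = 4
depth(f(h(g(b, g(b, h(b)))), f(g(b, g(b, b)), f(b, b, b), f(h(b), b, b)), f(h(b), h(f(f(b, b, b), g(b, b), b)), f(b, g(h(b), b), h(g(b, b)))))) = 1 + max(4, 3, 4) = 5
depth(g(b, f(h(g(b, g(b, h(b)))), f(g(b, g(b, b)), f(b, b, b), f(h(b), b, b)), f(h(b), h(f(f(b, b, b), g(b, b), b)), f(b, g(h(b), b), h(g(b, b))))))) = 1 + max(0, 5) = 6
depth(h(f(b, b, b))) = 1 + depth(f(b, b, b)) = 1 + 1 = 2
depth(f(g(b, b), g(b, b), b)) = 1 + max(1, 1, 0) = 2
depth(f(b, h(b), g(b, b))) = 1 + max(0, 1, 1) = 2
depth(f(h(f(b, b, b)), f(g(b, b), g(b, b), b), f(b, h(b), g(b, b)))) = 1 + max(2, 2, 2) = 3
depth(f(b, g(b, b), f(b, b, b))) = 1 + max(0, 1, 1) = 2
depth(f(g(b, b), f(b, g(b, b), f(b, b, b)), g(b, h(b)))) = 1 + max(1, 2, 2) = 3
depth(f(f(h(f(b, b, b)), f(g(b, b), g(b, b), b), f(b, h(b), g(b, b))), h(b), f(g(b, b), f(b, g(b, b), f(b, b, b)), g(b, h(b))))) = 1 + max(3, 1, 3) = 4
depth(f(b, f(b, b, b), b)) = 1 + max(0, 1, 0) = 2
depth(h(f(b, f(b, b, b), b))) = 1 + depth(f(b, f(b, b, b), b)) = 1 + 2 = 3
depth(f(f(b, b, b), f(b, b, b), f(b, b, b))) = 1 + max(1, 1, 1) = 2
depth(g(f(f(b, b, b), f(b, b, b), f(b, b, b)), h(b))) = 1 + max(2, 1) = 3
depth(g(f(b, b, b), g(f(f(b, b, b), f(b, b, b), f(b, b, b)), h(b)))) = 1 + max(1, 3) = 4
depth(f(f(f(h(f(b, b, b)), f(g(b, b), g(b, b), b), f(b, h(b), g(b, b))), h(b), f(g(b, b), f(b, g(b, b), f(b, b, b)), g(b, h(b)))), h(f(b, f(b, b, b), b)), g(f(b, b, b), g(f(f(b, b, b), f(b, b, b), f(b, b, b)), h(b))))) = 1 + max(4, 3, 4) = 5
depth(h(f(f(f(h(f(b, b, b)), f(g(b, b), g(b, b), b), f(b, h(b), g(b, b))), h(b), f(g(b, b), f(b, g(b, b), f(b, b, b)), g(b, h(b)))), h(f(b, f(b, b, b), b)), g(f(b, b, b), g(f(f(b, b, b), f(b, b, b), f(b, b, b)), h(b)))))) = 1 + depth(f(f(f(h(f(b, b, b)), f(g(b, b), g(b, b), b), f(b, h(b), g(b, b))), h(b), f(g(b, b), f(b, g(b, b), f(b, b, b)), g(b, h(b)))), h(f(b, f(b, b, b), b)), g(f(b, b, b), g(f(f(b, b, b), f(b, b, b), f(b, b, b)), h(b))))) = 1 + 5 = 6
depth(g(g(b, f(h(g(b, g(b, h(b)))), f(g(b, g(b, b)), f(b, b, b), f(h(b), b, b)), f(h(b), h(f(f(b, b, b), g(b, b), b)), f(b, g(h(b), b), h(g(b, b)))))), h(f(f(f(h(f(b, b, b)), f(g(b, b), g(b, b), b), f(b, h(b), g(b, b))), h(b), f(g(b, b), f(b, g(b, b), f(b, b, b)), g(b, h(b)))), h(f(b, f(b, b, b), b)), g(f(b, b, b), g(f(f(b, b, b), f(b, b, b), f(b, b, b)), h(b))))))) = 1 + max(6, 6) = 7

7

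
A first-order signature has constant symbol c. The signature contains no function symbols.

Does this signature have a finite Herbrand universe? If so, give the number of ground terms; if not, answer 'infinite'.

There are no function symbols, so the only ground term is the single constant.
The Herbrand universe is {c}, finite with 1 element.

1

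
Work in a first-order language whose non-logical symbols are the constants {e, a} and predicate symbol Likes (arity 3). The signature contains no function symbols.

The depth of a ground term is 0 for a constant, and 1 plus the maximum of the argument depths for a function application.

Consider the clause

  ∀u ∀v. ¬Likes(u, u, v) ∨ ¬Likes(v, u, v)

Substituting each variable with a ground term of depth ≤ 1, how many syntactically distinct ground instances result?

Ground terms of depth ≤ 1:
  With no function symbols every ground term is a constant, so there are exactly 2 ground terms at every depth bound.
  N_0 = 2
  N_1 = 2
  Explicitly: e, a.
So there are 2 ground terms available for substitution.
The clause has 2 distinct variables (u, v), each appearing in the body. In the free term algebra distinct substitutions yield syntactically distinct ground instances.
Number of ground instances = 2^2 = 4.

4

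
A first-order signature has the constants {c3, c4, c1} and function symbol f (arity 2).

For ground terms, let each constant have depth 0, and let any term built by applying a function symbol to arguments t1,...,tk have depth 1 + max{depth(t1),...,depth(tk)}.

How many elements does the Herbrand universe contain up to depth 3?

21612

Count level by level. With function symbols f/2, the terms of depth ≤ k are the 3 constants together with each function applied to depth-≤(k−1) tuples, so N_k = 3 + N_{k-1}^2.
N_0 = 3
N_1 = 3 + 3^2 = 12
N_2 = 3 + 12^2 = 147
N_3 = 3 + 147^2 = 21612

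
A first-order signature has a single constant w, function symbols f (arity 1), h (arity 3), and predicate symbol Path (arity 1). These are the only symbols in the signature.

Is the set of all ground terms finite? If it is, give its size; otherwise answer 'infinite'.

infinite

The signature has at least one function symbol (f, arity 1) and at least one constant (w).
Iterating f gives infinitely many distinct ground terms: w, f(w), f(f(w)), ...
So the Herbrand universe is infinite.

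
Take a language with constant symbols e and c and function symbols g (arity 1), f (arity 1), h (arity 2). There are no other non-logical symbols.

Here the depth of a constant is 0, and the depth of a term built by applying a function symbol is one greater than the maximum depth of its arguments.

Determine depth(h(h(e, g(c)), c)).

3

depth(g(c)) = 1 + depth(c) = 1 + 0 = 1
depth(h(e, g(c))) = 1 + max(0, 1) = 2
depth(h(h(e, g(c)), c)) = 1 + max(2, 0) = 3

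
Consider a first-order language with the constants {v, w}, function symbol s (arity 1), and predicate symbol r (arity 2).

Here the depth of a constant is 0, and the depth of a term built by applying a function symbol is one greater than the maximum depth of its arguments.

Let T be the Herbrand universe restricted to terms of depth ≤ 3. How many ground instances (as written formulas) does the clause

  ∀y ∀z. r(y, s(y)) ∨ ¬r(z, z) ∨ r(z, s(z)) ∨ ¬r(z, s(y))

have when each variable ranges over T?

Ground terms of depth ≤ 3:
  Count level by level. With function symbols s/1, the terms of depth ≤ k are the 2 constants together with each function applied to depth-≤(k−1) tuples, so N_k = 2 + N_{k-1}.
  N_0 = 2
  N_1 = 2 + 2 = 4
  N_2 = 2 + 4 = 6
  N_3 = 2 + 6 = 8
  Explicitly: v, w, s(v), s(w), s(s(v)), s(s(w)), s(s(s(v))), s(s(s(w))).
So there are 8 ground terms available for substitution.
The body mentions every one of the 2 quantified variables; since ground terms form a free algebra, no two substitutions collapse to the same formula.
Number of ground instances = 8^2 = 64.

64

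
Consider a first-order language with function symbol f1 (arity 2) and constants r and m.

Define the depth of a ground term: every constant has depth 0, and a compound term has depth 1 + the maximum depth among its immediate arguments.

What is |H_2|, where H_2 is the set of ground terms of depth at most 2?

38

If N_k denotes the number of depth-≤k ground terms, the 2 constants give N_0 = 2, and each function symbol of arity r contributes N_{k-1}^r new terms at level k: N_k = 2 + N_{k-1}^2.
N_0 = 2
N_1 = 2 + 2^2 = 6
N_2 = 2 + 6^2 = 38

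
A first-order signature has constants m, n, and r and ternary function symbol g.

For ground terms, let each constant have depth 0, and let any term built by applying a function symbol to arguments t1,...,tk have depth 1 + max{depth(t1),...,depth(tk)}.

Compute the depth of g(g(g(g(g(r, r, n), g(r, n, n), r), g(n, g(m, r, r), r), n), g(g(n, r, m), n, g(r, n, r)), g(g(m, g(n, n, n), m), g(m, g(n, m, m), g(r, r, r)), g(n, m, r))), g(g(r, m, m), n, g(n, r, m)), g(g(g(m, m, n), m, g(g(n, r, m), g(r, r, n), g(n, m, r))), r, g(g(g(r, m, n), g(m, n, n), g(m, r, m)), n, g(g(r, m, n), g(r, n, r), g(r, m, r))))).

depth(g(r, r, n)) = 1 + max(0, 0, 0) = 1
depth(g(r, n, n)) = 1 + max(0, 0, 0) = 1
depth(g(g(r, r, n), g(r, n, n), r)) = 1 + max(1, 1, 0) = 2
depth(g(m, r, r)) = 1 + max(0, 0, 0) = 1
depth(g(n, g(m, r, r), r)) = 1 + max(0, 1, 0) = 2
depth(g(g(g(r, r, n), g(r, n, n), r), g(n, g(m, r, r), r), n)) = 1 + max(2, 2, 0) = 3
depth(g(n, r, m)) = 1 + max(0, 0, 0) = 1
depth(g(r, n, r)) = 1 + max(0, 0, 0) = 1
depth(g(g(n, r, m), n, g(r, n, r))) = 1 + max(1, 0, 1) = 2
depth(g(n, n, n)) = 1 + max(0, 0, 0) = 1
depth(g(m, g(n, n, n), m)) = 1 + max(0, 1, 0) = 2
depth(g(n, m, m)) = 1 + max(0, 0, 0) = 1
depth(g(r, r, r)) = 1 + max(0, 0, 0) = 1
depth(g(m, g(n, m, m), g(r, r, r))) = 1 + max(0, 1, 1) = 2
depth(g(n, m, r)) = 1 + max(0, 0, 0) = 1
depth(g(g(m, g(n, n, n), m), g(m, g(n, m, m), g(r, r, r)), g(n, m, r))) = 1 + max(2, 2, 1) = 3
depth(g(g(g(g(r, r, n), g(r, n, n), r), g(n, g(m, r, r), r), n), g(g(n, r, m), n, g(r, n, r)), g(g(m, g(n, n, n), m), g(m, g(n, m, m), g(r, r, r)), g(n, m, r)))) = 1 + max(3, 2, 3) = 4
depth(g(r, m, m)) = 1 + max(0, 0, 0) = 1
depth(g(g(r, m, m), n, g(n, r, m))) = 1 + max(1, 0, 1) = 2
depth(g(m, m, n)) = 1 + max(0, 0, 0) = 1
depth(g(g(n, r, m), g(r, r, n), g(n, m, r))) = 1 + max(1, 1, 1) = 2
depth(g(g(m, m, n), m, g(g(n, r, m), g(r, r, n), g(n, m, r)))) = 1 + max(1, 0, 2) = 3
depth(g(r, m, n)) = 1 + max(0, 0, 0) = 1
depth(g(m, n, n)) = 1 + max(0, 0, 0) = 1
depth(g(m, r, m)) = 1 + max(0, 0, 0) = 1
depth(g(g(r, m, n), g(m, n, n), g(m, r, m))) = 1 + max(1, 1, 1) = 2
depth(g(r, m, r)) = 1 + max(0, 0, 0) = 1
depth(g(g(r, m, n), g(r, n, r), g(r, m, r))) = 1 + max(1, 1, 1) = 2
depth(g(g(g(r, m, n), g(m, n, n), g(m, r, m)), n, g(g(r, m, n), g(r, n, r), g(r, m, r)))) = 1 + max(2, 0, 2) = 3
depth(g(g(g(m, m, n), m, g(g(n, r, m), g(r, r, n), g(n, m, r))), r, g(g(g(r, m, n), g(m, n, n), g(m, r, m)), n, g(g(r, m, n), g(r, n, r), g(r, m, r))))) = 1 + max(3, 0, 3) = 4
depth(g(g(g(g(g(r, r, n), g(r, n, n), r), g(n, g(m, r, r), r), n), g(g(n, r, m), n, g(r, n, r)), g(g(m, g(n, n, n), m), g(m, g(n, m, m), g(r, r, r)), g(n, m, r))), g(g(r, m, m), n, g(n, r, m)), g(g(g(m, m, n), m, g(g(n, r, m), g(r, r, n), g(n, m, r))), r, g(g(g(r, m, n), g(m, n, n), g(m, r, m)), n, g(g(r, m, n), g(r, n, r), g(r, m, r)))))) = 1 + max(4, 2, 4) = 5

5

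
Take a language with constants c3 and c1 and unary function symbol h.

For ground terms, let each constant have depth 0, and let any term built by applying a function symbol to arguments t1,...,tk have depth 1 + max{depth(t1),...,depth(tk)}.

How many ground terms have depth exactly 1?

Let N_k count ground terms of depth at most k. Each non-constant term of depth ≤ k is some function symbol applied to depth-≤(k−1) arguments, giving N_k = 2 + N_{k-1}.
N_0 = 2
N_1 = 2 + 2 = 4
Terms of depth exactly 1: N_1 − N_0 = 4 − 2 = 2.

2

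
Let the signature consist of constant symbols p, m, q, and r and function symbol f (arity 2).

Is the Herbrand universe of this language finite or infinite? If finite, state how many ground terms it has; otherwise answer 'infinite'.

infinite

The signature has at least one function symbol (f, arity 2) and at least one constant (p).
Iterating f gives infinitely many distinct ground terms: p, f(p, p), f(f(p, p), f(p, p)), ...
So the Herbrand universe is infinite.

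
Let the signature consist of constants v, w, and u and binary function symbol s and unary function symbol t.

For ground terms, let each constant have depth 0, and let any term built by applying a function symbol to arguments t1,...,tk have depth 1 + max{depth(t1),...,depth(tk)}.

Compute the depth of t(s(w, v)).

depth(s(w, v)) = 1 + max(0, 0) = 1
depth(t(s(w, v))) = 1 + depth(s(w, v)) = 1 + 1 = 2

2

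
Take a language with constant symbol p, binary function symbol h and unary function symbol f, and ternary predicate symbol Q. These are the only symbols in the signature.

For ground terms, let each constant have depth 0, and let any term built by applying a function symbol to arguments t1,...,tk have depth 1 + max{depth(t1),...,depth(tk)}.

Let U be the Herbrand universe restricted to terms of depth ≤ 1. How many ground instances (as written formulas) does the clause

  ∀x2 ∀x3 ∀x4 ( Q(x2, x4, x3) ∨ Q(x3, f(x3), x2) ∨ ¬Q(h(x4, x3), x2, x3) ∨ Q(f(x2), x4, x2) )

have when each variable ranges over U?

27

Ground terms of depth ≤ 1:
  Count level by level. With function symbols h/2, f/1, the terms of depth ≤ k are the 1 constant together with each function applied to depth-≤(k−1) tuples, so N_k = 1 + N_{k-1}^2 + N_{k-1}.
  N_0 = 1
  N_1 = 1 + 1^2 + 1 = 3
So there are 3 ground terms available for substitution.
Each of x2, x3, x4 ranges independently over the available ground terms, and distinct assignments produce distinct instances.
Number of ground instances = 3^3 = 27.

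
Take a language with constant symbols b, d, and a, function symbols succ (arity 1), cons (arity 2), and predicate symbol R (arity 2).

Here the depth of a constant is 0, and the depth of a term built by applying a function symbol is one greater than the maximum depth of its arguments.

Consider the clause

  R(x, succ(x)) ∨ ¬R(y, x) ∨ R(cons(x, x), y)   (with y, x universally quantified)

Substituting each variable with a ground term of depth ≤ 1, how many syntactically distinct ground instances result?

Ground terms of depth ≤ 1:
  Write N_k for the number of ground terms of depth ≤ k. A term of depth ≤ k is either a constant or a function symbol applied to arguments of depth ≤ k−1, so N_k = 3 + N_{k-1} + N_{k-1}^2.
  N_0 = 3
  N_1 = 3 + 3 + 3^2 = 15
So there are 15 ground terms available for substitution.
The clause has 2 distinct variables (y, x), each appearing in the body. In the free term algebra distinct substitutions yield syntactically distinct ground instances.
Number of ground instances = 15^2 = 225.

225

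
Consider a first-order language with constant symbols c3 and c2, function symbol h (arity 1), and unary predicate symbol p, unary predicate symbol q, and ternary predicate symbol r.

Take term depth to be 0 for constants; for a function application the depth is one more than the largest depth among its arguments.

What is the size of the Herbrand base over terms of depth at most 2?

228

First count ground terms of depth ≤ 2.
If N_k denotes the number of depth-≤k ground terms, the 2 constants give N_0 = 2, and each function symbol of arity r contributes N_{k-1}^r new terms at level k: N_k = 2 + N_{k-1}.
N_0 = 2
N_1 = 2 + 2 = 4
N_2 = 2 + 4 = 6
Explicitly: c3, c2, h(c3), h(c2), h(h(c3)), h(h(c2)).
So |H| = 6.
For each predicate symbol, the number of ground atoms is |H| raised to its arity; summing:
  p: 6;  q: 6;  r: 6^3 = 216
Total ground atoms: 6 + 6 + 216 = 228.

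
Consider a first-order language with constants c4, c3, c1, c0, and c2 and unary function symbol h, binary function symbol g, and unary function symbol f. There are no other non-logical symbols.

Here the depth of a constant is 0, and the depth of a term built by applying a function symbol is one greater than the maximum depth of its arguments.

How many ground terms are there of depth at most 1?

40

Let N_k = |{terms of depth ≤ k}|. Then N_0 = 5 and N_k = 5 + N_{k-1} + N_{k-1}^2 + N_{k-1} for k ≥ 1 (one summand per function symbol, arity giving the exponent).
N_0 = 5
N_1 = 5 + 5 + 5^2 + 5 = 40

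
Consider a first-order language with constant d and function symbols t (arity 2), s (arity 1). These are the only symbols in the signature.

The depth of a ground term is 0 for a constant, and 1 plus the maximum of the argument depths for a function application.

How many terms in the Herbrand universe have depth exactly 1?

Let N_k count ground terms of depth at most k. Each non-constant term of depth ≤ k is some function symbol applied to depth-≤(k−1) arguments, giving N_k = 1 + N_{k-1}^2 + N_{k-1}.
N_0 = 1
N_1 = 1 + 1^2 + 1 = 3
Terms of depth exactly 1: N_1 − N_0 = 3 − 1 = 2.

2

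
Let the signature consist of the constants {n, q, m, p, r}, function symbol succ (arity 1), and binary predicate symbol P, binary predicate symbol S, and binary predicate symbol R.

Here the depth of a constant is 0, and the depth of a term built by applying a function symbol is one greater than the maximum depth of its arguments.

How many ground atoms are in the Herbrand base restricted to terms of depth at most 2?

675

First count ground terms of depth ≤ 2.
Count level by level. With function symbols succ/1, the terms of depth ≤ k are the 5 constants together with each function applied to depth-≤(k−1) tuples, so N_k = 5 + N_{k-1}.
N_0 = 5
N_1 = 5 + 5 = 10
N_2 = 5 + 10 = 15
So |H| = 15.
Each predicate of arity r yields |H|^r ground atoms (one per choice of an r-tuple from H):
  P: 15^2 = 225;  S: 15^2 = 225;  R: 15^2 = 225
Total ground atoms: 225 + 225 + 225 = 675.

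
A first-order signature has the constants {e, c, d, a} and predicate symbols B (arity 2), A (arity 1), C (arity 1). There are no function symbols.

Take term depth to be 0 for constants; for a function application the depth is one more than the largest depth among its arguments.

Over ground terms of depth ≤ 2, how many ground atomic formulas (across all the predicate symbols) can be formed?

First count ground terms of depth ≤ 2.
With no function symbols every ground term is a constant, so there are exactly 4 ground terms at every depth bound.
N_0 = 4
N_1 = 4
N_2 = 4
Explicitly: e, c, d, a.
So |H| = 4.
Ground atoms are formed by filling each argument slot of a predicate with a term from H, so an r-ary predicate gives |H|^r atoms:
  B: 4^2 = 16;  A: 4;  C: 4
Total ground atoms: 16 + 4 + 4 = 24.

24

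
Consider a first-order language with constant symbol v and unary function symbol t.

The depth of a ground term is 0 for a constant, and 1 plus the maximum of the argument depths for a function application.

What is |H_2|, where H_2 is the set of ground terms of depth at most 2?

Write N_k for the number of ground terms of depth ≤ k. A term of depth ≤ k is either a constant or a function symbol applied to arguments of depth ≤ k−1, so N_k = 1 + N_{k-1}.
N_0 = 1
N_1 = 1 + 1 = 2
N_2 = 1 + 2 = 3
Explicitly: v, t(v), t(t(v)).

3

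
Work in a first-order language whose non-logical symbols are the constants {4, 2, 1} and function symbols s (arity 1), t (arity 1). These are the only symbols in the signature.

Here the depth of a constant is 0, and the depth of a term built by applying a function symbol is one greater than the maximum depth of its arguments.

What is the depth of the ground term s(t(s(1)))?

3

depth(s(1)) = 1 + depth(1) = 1 + 0 = 1
depth(t(s(1))) = 1 + depth(s(1)) = 1 + 1 = 2
depth(s(t(s(1)))) = 1 + depth(t(s(1))) = 1 + 2 = 3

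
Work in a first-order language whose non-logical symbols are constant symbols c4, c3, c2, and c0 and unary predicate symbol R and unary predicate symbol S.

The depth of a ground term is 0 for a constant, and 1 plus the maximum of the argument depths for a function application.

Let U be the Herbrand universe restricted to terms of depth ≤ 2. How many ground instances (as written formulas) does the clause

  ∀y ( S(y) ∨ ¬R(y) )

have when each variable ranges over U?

4

Ground terms of depth ≤ 2:
  With no function symbols every ground term is a constant, so there are exactly 4 ground terms at every depth bound.
  N_0 = 4
  N_1 = 4
  N_2 = 4
  Explicitly: c4, c3, c2, c0.
So there are 4 ground terms available for substitution.
There is 1 variable to instantiate (y),  occurring in at least one literal, so different choices give different ground instances.
Number of ground instances = 4.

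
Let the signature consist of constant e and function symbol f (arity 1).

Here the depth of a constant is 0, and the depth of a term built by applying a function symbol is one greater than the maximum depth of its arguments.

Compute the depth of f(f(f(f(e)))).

4

depth(f(e)) = 1 + depth(e) = 1 + 0 = 1
depth(f(f(e))) = 1 + depth(f(e)) = 1 + 1 = 2
depth(f(f(f(e)))) = 1 + depth(f(f(e))) = 1 + 2 = 3
depth(f(f(f(f(e))))) = 1 + depth(f(f(f(e)))) = 1 + 3 = 4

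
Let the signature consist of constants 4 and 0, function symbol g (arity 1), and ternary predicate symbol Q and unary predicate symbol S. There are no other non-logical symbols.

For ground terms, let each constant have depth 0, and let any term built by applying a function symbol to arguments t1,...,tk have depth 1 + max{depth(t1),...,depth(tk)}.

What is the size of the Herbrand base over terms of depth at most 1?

First count ground terms of depth ≤ 1.
Let N_k = |{terms of depth ≤ k}|. Then N_0 = 2 and N_k = 2 + N_{k-1} for k ≥ 1 (one summand per function symbol, arity giving the exponent).
N_0 = 2
N_1 = 2 + 2 = 4
Explicitly: 4, 0, g(4), g(0).
So |H| = 4.
For each predicate symbol, the number of ground atoms is |H| raised to its arity; summing:
  Q: 4^3 = 64;  S: 4
Total ground atoms: 64 + 4 = 68.

68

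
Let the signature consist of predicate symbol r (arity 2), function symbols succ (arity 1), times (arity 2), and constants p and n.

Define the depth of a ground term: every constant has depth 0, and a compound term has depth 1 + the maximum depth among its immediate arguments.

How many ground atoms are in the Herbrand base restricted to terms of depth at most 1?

First count ground terms of depth ≤ 1.
Count level by level. With function symbols succ/1, times/2, the terms of depth ≤ k are the 2 constants together with each function applied to depth-≤(k−1) tuples, so N_k = 2 + N_{k-1} + N_{k-1}^2.
N_0 = 2
N_1 = 2 + 2 + 2^2 = 8
Explicitly: p, n, succ(p), succ(n), times(p, p), times(p, n), times(n, p), times(n, n).
So |H| = 8.
Ground atoms are formed by filling each argument slot of a predicate with a term from H, so an r-ary predicate gives |H|^r atoms:
  r: 8^2 = 64
Total ground atoms: 64.

64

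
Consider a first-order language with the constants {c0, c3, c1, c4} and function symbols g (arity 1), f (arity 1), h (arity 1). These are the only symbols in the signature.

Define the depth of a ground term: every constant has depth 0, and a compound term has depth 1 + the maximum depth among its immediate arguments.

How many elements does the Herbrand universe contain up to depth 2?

52

Let N_k = |{terms of depth ≤ k}|. Then N_0 = 4 and N_k = 4 + N_{k-1} + N_{k-1} + N_{k-1} for k ≥ 1 (one summand per function symbol, arity giving the exponent).
N_0 = 4
N_1 = 4 + 4 + 4 + 4 = 16
N_2 = 4 + 16 + 16 + 16 = 52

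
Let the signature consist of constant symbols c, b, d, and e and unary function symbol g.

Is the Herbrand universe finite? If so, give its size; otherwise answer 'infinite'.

infinite

The signature has at least one function symbol (g, arity 1) and at least one constant (c).
Iterating g gives infinitely many distinct ground terms: c, g(c), g(g(c)), ...
So the Herbrand universe is infinite.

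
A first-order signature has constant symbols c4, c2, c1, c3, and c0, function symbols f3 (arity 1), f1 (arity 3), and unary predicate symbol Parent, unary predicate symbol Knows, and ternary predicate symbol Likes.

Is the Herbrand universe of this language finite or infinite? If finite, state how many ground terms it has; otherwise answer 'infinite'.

infinite

The signature has at least one function symbol (f3, arity 1) and at least one constant (c4).
Iterating f3 gives infinitely many distinct ground terms: c4, f3(c4), f3(f3(c4)), ...
So the Herbrand universe is infinite.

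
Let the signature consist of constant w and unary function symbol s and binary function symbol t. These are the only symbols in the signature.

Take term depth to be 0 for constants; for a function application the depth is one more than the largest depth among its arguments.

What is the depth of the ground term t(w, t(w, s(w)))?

depth(s(w)) = 1 + depth(w) = 1 + 0 = 1
depth(t(w, s(w))) = 1 + max(0, 1) = 2
depth(t(w, t(w, s(w)))) = 1 + max(0, 2) = 3

3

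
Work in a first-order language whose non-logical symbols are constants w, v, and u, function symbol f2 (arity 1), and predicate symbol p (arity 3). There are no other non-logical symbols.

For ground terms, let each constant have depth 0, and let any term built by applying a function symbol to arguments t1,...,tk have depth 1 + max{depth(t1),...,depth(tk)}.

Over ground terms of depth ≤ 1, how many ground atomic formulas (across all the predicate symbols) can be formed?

216

First count ground terms of depth ≤ 1.
Count level by level. With function symbols f2/1, the terms of depth ≤ k are the 3 constants together with each function applied to depth-≤(k−1) tuples, so N_k = 3 + N_{k-1}.
N_0 = 3
N_1 = 3 + 3 = 6
Explicitly: w, v, u, f2(w), f2(v), f2(u).
So |H| = 6.
Ground atoms are formed by filling each argument slot of a predicate with a term from H, so an r-ary predicate gives |H|^r atoms:
  p: 6^3 = 216
Total ground atoms: 216.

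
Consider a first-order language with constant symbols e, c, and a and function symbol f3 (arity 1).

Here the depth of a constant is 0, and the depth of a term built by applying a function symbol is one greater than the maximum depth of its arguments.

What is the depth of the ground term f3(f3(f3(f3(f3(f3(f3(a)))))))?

depth(f3(a)) = 1 + depth(a) = 1 + 0 = 1
depth(f3(f3(a))) = 1 + depth(f3(a)) = 1 + 1 = 2
depth(f3(f3(f3(a)))) = 1 + depth(f3(f3(a))) = 1 + 2 = 3
depth(f3(f3(f3(f3(a))))) = 1 + depth(f3(f3(f3(a)))) = 1 + 3 = 4
depth(f3(f3(f3(f3(f3(a)))))) = 1 + depth(f3(f3(f3(f3(a))))) = 1 + 4 = 5
depth(f3(f3(f3(f3(f3(f3(a))))))) = 1 + depth(f3(f3(f3(f3(f3(a)))))) = 1 + 5 = 6
depth(f3(f3(f3(f3(f3(f3(f3(a)))))))) = 1 + depth(f3(f3(f3(f3(f3(f3(a))))))) = 1 + 6 = 7

7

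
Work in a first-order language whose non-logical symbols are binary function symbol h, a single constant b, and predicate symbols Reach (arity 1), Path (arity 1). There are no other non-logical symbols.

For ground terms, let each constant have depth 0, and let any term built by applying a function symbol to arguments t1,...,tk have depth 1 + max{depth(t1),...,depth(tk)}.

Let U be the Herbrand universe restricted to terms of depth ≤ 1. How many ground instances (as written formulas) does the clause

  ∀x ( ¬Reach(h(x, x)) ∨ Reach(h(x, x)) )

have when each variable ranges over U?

2

Ground terms of depth ≤ 1:
  Count level by level. With function symbols h/2, the terms of depth ≤ k are the 1 constant together with each function applied to depth-≤(k−1) tuples, so N_k = 1 + N_{k-1}^2.
  N_0 = 1
  N_1 = 1 + 1^2 = 2
So there are 2 ground terms available for substitution.
The clause has 1 distinct variable (x), which appears in the body. In the free term algebra distinct substitutions yield syntactically distinct ground instances.
Number of ground instances = 2.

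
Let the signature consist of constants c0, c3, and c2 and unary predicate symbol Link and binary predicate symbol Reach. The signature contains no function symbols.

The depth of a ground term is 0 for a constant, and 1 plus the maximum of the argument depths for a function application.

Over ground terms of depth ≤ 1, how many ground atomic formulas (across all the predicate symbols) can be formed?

12

First count ground terms of depth ≤ 1.
With no function symbols every ground term is a constant, so there are exactly 3 ground terms at every depth bound.
N_0 = 3
N_1 = 3
Explicitly: c0, c3, c2.
So |H| = 3.
Each predicate of arity r yields |H|^r ground atoms (one per choice of an r-tuple from H):
  Link: 3;  Reach: 3^2 = 9
Total ground atoms: 3 + 9 = 12.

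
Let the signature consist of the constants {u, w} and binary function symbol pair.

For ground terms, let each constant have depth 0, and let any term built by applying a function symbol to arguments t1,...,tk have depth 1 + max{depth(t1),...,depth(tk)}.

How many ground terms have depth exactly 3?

Let N_k = |{terms of depth ≤ k}|. Then N_0 = 2 and N_k = 2 + N_{k-1}^2 for k ≥ 1 (one summand per function symbol, arity giving the exponent).
N_0 = 2
N_1 = 2 + 2^2 = 6
N_2 = 2 + 6^2 = 38
N_3 = 2 + 38^2 = 1446
Terms of depth exactly 3: N_3 − N_2 = 1446 − 38 = 1408.

1408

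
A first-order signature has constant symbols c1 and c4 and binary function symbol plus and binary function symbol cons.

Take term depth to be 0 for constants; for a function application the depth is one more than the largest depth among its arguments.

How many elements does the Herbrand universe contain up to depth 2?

202

Let N_k count ground terms of depth at most k. Each non-constant term of depth ≤ k is some function symbol applied to depth-≤(k−1) arguments, giving N_k = 2 + N_{k-1}^2 + N_{k-1}^2.
N_0 = 2
N_1 = 2 + 2^2 + 2^2 = 10
N_2 = 2 + 10^2 + 10^2 = 202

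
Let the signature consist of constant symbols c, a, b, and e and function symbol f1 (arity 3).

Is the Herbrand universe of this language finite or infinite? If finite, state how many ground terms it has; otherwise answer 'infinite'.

The signature has at least one function symbol (f1, arity 3) and at least one constant (c).
Iterating f1 gives infinitely many distinct ground terms: c, f1(c, c, c), f1(f1(c, c, c), f1(c, c, c), f1(c, c, c)), ...
So the Herbrand universe is infinite.

infinite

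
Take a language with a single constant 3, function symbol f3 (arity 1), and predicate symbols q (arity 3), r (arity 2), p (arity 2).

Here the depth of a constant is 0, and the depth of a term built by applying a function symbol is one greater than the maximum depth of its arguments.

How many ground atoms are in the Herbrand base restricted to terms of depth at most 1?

16

First count ground terms of depth ≤ 1.
Let N_k count ground terms of depth at most k. Each non-constant term of depth ≤ k is some function symbol applied to depth-≤(k−1) arguments, giving N_k = 1 + N_{k-1}.
N_0 = 1
N_1 = 1 + 1 = 2
Explicitly: 3, f3(3).
So |H| = 2.
Each predicate of arity r yields |H|^r ground atoms (one per choice of an r-tuple from H):
  q: 2^3 = 8;  r: 2^2 = 4;  p: 2^2 = 4
Total ground atoms: 8 + 4 + 4 = 16.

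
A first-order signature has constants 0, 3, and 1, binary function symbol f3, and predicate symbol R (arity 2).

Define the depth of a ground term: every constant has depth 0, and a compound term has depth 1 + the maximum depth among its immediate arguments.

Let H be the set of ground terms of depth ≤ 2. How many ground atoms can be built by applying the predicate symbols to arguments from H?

First count ground terms of depth ≤ 2.
If N_k denotes the number of depth-≤k ground terms, the 3 constants give N_0 = 3, and each function symbol of arity r contributes N_{k-1}^r new terms at level k: N_k = 3 + N_{k-1}^2.
N_0 = 3
N_1 = 3 + 3^2 = 12
N_2 = 3 + 12^2 = 147
So |H| = 147.
For each predicate symbol, the number of ground atoms is |H| raised to its arity; summing:
  R: 147^2 = 21609
Total ground atoms: 21609.

21609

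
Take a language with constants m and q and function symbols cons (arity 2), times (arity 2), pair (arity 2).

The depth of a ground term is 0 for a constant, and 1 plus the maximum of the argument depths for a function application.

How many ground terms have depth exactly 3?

1043712

Count level by level. With function symbols cons/2, times/2, pair/2, the terms of depth ≤ k are the 2 constants together with each function applied to depth-≤(k−1) tuples, so N_k = 2 + N_{k-1}^2 + N_{k-1}^2 + N_{k-1}^2.
N_0 = 2
N_1 = 2 + 2^2 + 2^2 + 2^2 = 14
N_2 = 2 + 14^2 + 14^2 + 14^2 = 590
N_3 = 2 + 590^2 + 590^2 + 590^2 = 1044302
Terms of depth exactly 3: N_3 − N_2 = 1044302 − 590 = 1043712.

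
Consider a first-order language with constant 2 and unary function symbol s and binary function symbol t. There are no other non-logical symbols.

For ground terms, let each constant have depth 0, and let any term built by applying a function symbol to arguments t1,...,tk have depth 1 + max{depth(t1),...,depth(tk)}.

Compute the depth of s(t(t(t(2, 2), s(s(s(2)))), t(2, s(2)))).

6

depth(t(2, 2)) = 1 + max(0, 0) = 1
depth(s(2)) = 1 + depth(2) = 1 + 0 = 1
depth(s(s(2))) = 1 + depth(s(2)) = 1 + 1 = 2
depth(s(s(s(2)))) = 1 + depth(s(s(2))) = 1 + 2 = 3
depth(t(t(2, 2), s(s(s(2))))) = 1 + max(1, 3) = 4
depth(t(2, s(2))) = 1 + max(0, 1) = 2
depth(t(t(t(2, 2), s(s(s(2)))), t(2, s(2)))) = 1 + max(4, 2) = 5
depth(s(t(t(t(2, 2), s(s(s(2)))), t(2, s(2))))) = 1 + depth(t(t(t(2, 2), s(s(s(2)))), t(2, s(2)))) = 1 + 5 = 6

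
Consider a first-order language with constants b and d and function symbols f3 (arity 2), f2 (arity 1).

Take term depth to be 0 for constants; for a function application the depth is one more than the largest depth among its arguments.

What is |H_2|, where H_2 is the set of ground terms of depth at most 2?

Count level by level. With function symbols f3/2, f2/1, the terms of depth ≤ k are the 2 constants together with each function applied to depth-≤(k−1) tuples, so N_k = 2 + N_{k-1}^2 + N_{k-1}.
N_0 = 2
N_1 = 2 + 2^2 + 2 = 8
N_2 = 2 + 8^2 + 8 = 74

74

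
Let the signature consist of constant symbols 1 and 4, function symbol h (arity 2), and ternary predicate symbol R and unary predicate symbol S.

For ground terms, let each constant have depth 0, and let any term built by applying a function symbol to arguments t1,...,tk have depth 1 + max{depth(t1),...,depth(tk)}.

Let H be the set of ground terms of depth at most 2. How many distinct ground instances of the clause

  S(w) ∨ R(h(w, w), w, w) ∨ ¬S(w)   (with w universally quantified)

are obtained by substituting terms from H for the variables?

Ground terms of depth ≤ 2:
  If N_k denotes the number of depth-≤k ground terms, the 2 constants give N_0 = 2, and each function symbol of arity r contributes N_{k-1}^r new terms at level k: N_k = 2 + N_{k-1}^2.
  N_0 = 2
  N_1 = 2 + 2^2 = 6
  N_2 = 2 + 6^2 = 38
So there are 38 ground terms available for substitution.
The body mentions the single quantified variable w; since ground terms form a free algebra, no two substitutions collapse to the same formula.
Number of ground instances = 38.

38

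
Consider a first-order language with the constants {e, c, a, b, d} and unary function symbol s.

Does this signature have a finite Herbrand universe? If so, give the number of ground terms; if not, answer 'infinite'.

The signature has at least one function symbol (s, arity 1) and at least one constant (e).
Iterating s gives infinitely many distinct ground terms: e, s(e), s(s(e)), ...
So the Herbrand universe is infinite.

infinite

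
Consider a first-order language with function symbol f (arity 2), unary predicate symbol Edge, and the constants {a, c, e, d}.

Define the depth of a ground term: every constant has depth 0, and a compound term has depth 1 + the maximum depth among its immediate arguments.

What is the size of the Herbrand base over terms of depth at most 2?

404

First count ground terms of depth ≤ 2.
Let N_k count ground terms of depth at most k. Each non-constant term of depth ≤ k is some function symbol applied to depth-≤(k−1) arguments, giving N_k = 4 + N_{k-1}^2.
N_0 = 4
N_1 = 4 + 4^2 = 20
N_2 = 4 + 20^2 = 404
So |H| = 404.
For each predicate symbol, the number of ground atoms is |H| raised to its arity; summing:
  Edge: 404
Total ground atoms: 404.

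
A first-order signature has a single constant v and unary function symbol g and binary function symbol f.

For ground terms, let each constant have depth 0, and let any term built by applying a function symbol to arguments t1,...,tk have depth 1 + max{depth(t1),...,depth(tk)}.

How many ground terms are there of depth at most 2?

Let N_k count ground terms of depth at most k. Each non-constant term of depth ≤ k is some function symbol applied to depth-≤(k−1) arguments, giving N_k = 1 + N_{k-1} + N_{k-1}^2.
N_0 = 1
N_1 = 1 + 1 + 1^2 = 3
N_2 = 1 + 3 + 3^2 = 13

13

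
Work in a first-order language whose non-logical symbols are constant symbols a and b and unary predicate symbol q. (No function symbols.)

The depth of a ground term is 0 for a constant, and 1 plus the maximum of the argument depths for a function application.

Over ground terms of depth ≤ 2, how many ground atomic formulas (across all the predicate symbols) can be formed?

2

First count ground terms of depth ≤ 2.
With no function symbols every ground term is a constant, so there are exactly 2 ground terms at every depth bound.
N_0 = 2
N_1 = 2
N_2 = 2
Explicitly: a, b.
So |H| = 2.
Each predicate of arity r yields |H|^r ground atoms (one per choice of an r-tuple from H):
  q: 2
Total ground atoms: 2.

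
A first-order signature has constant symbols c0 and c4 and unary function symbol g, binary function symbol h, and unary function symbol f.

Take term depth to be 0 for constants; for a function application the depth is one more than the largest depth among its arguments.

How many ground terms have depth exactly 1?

8

Let N_k count ground terms of depth at most k. Each non-constant term of depth ≤ k is some function symbol applied to depth-≤(k−1) arguments, giving N_k = 2 + N_{k-1} + N_{k-1}^2 + N_{k-1}.
N_0 = 2
N_1 = 2 + 2 + 2^2 + 2 = 10
Terms of depth exactly 1: N_1 − N_0 = 10 − 2 = 8.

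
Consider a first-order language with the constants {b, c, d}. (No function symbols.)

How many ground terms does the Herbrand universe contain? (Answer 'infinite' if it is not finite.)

There are no function symbols, so every ground term is one of the 3 constants.
The Herbrand universe is {b, c, d}, which is finite with 3 elements.

3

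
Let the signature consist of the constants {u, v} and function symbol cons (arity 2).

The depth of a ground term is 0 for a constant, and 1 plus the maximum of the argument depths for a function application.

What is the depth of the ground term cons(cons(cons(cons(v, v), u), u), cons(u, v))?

depth(cons(v, v)) = 1 + max(0, 0) = 1
depth(cons(cons(v, v), u)) = 1 + max(1, 0) = 2
depth(cons(cons(cons(v, v), u), u)) = 1 + max(2, 0) = 3
depth(cons(u, v)) = 1 + max(0, 0) = 1
depth(cons(cons(cons(cons(v, v), u), u), cons(u, v))) = 1 + max(3, 1) = 4

4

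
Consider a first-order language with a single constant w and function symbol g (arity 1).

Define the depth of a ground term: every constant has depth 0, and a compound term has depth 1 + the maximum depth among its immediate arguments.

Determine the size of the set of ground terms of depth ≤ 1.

Let N_k count ground terms of depth at most k. Each non-constant term of depth ≤ k is some function symbol applied to depth-≤(k−1) arguments, giving N_k = 1 + N_{k-1}.
N_0 = 1
N_1 = 1 + 1 = 2
Explicitly: w, g(w).

2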